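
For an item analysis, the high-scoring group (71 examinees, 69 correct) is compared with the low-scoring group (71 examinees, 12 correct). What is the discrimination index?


p_upper = 69/71 = 0.9718
p_lower = 12/71 = 0.169
D = 0.9718 - 0.169 = 0.8028

0.8028


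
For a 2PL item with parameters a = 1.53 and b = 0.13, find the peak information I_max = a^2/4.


For 2PL, max info at theta = b = 0.13
I_max = a^2 / 4 = 1.53^2 / 4
= 2.3409 / 4
I_max = 0.5852

0.5852


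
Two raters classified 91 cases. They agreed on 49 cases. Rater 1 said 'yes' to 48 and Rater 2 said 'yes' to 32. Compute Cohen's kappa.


P_o = 49/91 = 0.538462
P_e = (48*32 + 43*59) / 8281 = 0.491849
kappa = (P_o - P_e) / (1 - P_e)
kappa = (0.538462 - 0.491849) / (1 - 0.491849)
kappa = 0.0917

0.0917


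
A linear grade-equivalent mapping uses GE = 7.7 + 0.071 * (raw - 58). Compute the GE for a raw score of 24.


raw - median = 24 - 58 = -34
slope * diff = 0.071 * -34 = -2.414
GE = 7.7 + -2.414
GE = 5.286

5.286


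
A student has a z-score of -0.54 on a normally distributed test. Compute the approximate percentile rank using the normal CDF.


CDF(z) = 0.5 * (1 + erf(z/sqrt(2)))
erf(-0.3818) = -0.4108
CDF = 0.2946
Percentile rank = 0.2946 * 100 = 29.46

29.46


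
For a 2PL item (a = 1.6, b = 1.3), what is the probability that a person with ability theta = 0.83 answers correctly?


a*(theta - b) = 1.6 * (0.83 - 1.3) = -0.752
exp(--0.752) = 2.1212
P = 1 / (1 + 2.1212)
P = 0.3204

0.3204


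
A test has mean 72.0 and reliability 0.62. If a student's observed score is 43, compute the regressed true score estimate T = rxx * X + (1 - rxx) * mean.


T_est = rxx * X + (1 - rxx) * mean
T_est = 0.62 * 43 + 0.38 * 72.0
T_est = 26.66 + 27.36
T_est = 54.02

54.02


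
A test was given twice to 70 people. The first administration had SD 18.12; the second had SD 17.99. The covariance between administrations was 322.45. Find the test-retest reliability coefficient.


r = cov(X,Y) / (SD_X * SD_Y)
r = 322.45 / (18.12 * 17.99)
r = 322.45 / 325.9788
r = 0.9892

0.9892


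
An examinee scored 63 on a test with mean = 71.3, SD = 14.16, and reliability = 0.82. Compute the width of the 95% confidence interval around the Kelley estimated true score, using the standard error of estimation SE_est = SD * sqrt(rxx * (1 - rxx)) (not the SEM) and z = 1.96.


True score estimate = 0.82*63 + 0.18*71.3 = 64.494
SE_est = SD * sqrt(rxx * (1 - rxx)) = 14.16 * sqrt(0.82 * 0.18) = 14.16 * sqrt(0.1476) = 5.440094
CI = T_est +/- z * SE_est, so width = 2 * z * SE_est = 2 * 1.96 * 5.440094
Width = 21.3252

21.3252


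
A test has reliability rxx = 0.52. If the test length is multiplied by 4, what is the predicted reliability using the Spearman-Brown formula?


r_new = (n * rxx) / (1 + (n-1) * rxx)
r_new = (4 * 0.52) / (1 + 3 * 0.52)
r_new = 2.08 / 2.56
r_new = 0.8125

0.8125


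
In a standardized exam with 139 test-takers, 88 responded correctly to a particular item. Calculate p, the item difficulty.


Item difficulty p = number correct / total examinees
p = 88 / 139
p = 0.6331

0.6331


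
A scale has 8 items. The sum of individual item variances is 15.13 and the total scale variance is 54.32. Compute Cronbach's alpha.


alpha = (k/(k-1)) * (1 - sum(si^2)/s_total^2)
= (8/7) * (1 - 15.13/54.32)
alpha = 0.8245

0.8245


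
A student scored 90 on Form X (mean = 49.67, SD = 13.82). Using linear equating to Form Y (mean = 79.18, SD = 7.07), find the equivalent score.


slope = SD_Y / SD_X = 7.07 / 13.82 ~ 0.5116
intercept = mean_Y - slope * mean_X = 79.18 - (7.07 / 13.82) * 49.67 ~ 53.7699
Y = slope * X + intercept. To avoid rounding drift from the rounded slope/intercept, evaluate the equivalent form Y = mean_Y + SD_Y * (X - mean_X) / SD_X at full precision:
Y = 79.18 + 7.07 * (90 - 49.67) / 13.82
Y = 79.18 + 7.07 * 40.33 / 13.82
Y = 79.18 + 285.1331 / 13.82
Y = 79.18 + 20.6319
Y = 99.8119

99.8119


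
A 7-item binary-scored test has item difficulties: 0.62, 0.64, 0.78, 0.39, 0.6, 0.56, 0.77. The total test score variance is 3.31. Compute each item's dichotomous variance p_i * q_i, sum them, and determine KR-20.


For each item, compute p_i * q_i:
  Item 1: 0.62 * 0.38 = 0.2356
  Item 2: 0.64 * 0.36 = 0.2304
  Item 3: 0.78 * 0.22 = 0.1716
  Item 4: 0.39 * 0.61 = 0.2379
  Item 5: 0.6 * 0.4 = 0.24
  Item 6: 0.56 * 0.44 = 0.2464
  Item 7: 0.77 * 0.23 = 0.1771
Sum(p_i * q_i) = 0.2356 + 0.2304 + 0.1716 + 0.2379 + 0.24 + 0.2464 + 0.1771 = 1.539
KR-20 = (k/(k-1)) * (1 - Sum(p_i*q_i) / Var_total)
= (7/6) * (1 - 1.539/3.31)
= 1.1667 * 0.535
KR-20 = 0.6242

0.6242


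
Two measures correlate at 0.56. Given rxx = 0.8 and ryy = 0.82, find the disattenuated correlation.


r_corrected = rxy / sqrt(rxx * ryy)
= 0.56 / sqrt(0.8 * 0.82)
= 0.56 / sqrt(0.656)
= 0.56 / 0.809938
r_corrected = 0.6914

0.6914


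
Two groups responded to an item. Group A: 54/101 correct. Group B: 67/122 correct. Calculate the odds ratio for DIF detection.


Odds_A = 54/47 = 1.1489
Odds_B = 67/55 = 1.2182
OR = Odds_A / Odds_B = 1.1489 / 1.2182
Exactly, OR = (54 * 55) / (47 * 67) = 2970 / 3149
OR = 0.9432

0.9432


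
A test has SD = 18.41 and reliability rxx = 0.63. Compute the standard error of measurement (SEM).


SEM = SD * sqrt(1 - rxx)
SEM = 18.41 * sqrt(1 - 0.63)
SEM = 18.41 * sqrt(0.37) = 18.41 * 0.608276
SEM = 11.1984

11.1984


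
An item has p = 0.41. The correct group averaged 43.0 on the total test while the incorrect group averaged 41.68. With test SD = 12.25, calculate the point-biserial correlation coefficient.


q = 1 - p = 0.59
rpb = ((M1 - M0) / SD) * sqrt(p * q)
rpb = ((43.0 - 41.68) / 12.25) * sqrt(0.41 * 0.59)
rpb = 0.053

0.053


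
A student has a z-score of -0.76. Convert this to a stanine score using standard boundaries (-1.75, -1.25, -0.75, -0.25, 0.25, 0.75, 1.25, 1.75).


Stanine boundaries: [-1.75, -1.25, -0.75, -0.25, 0.25, 0.75, 1.25, 1.75]
z = -0.76
Check each boundary:
  z >= -1.75 -> could be stanine 2
  z >= -1.25 -> could be stanine 3
  z < -0.75
  z < -0.25
  z < 0.25
  z < 0.75
  z < 1.25
  z < 1.75
Highest qualifying boundary gives stanine = 3

3


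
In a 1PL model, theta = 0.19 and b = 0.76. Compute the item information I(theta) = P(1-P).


P = 1/(1+exp(-(0.19-0.76))) = 0.3612
I = P*(1-P) = 0.3612 * 0.6388
I = 0.2307

0.2307


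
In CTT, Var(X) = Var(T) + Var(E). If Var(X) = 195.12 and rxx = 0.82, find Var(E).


var_true = rxx * var_obs = 0.82 * 195.12 = 159.9984
var_error = var_obs - var_true
var_error = 195.12 - 159.9984
var_error = 35.1216

35.1216


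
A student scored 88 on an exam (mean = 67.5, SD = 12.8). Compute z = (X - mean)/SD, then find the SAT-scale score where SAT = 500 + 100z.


z = (X - mean) / SD = (88 - 67.5) / 12.8
z = 20.5 / 12.8
z = 1.6016
SAT-scale = SAT = 500 + 100z
Carry z at full precision (z = 20.5 / 12.8) into the conversion:
SAT-scale = 500 + 100 * (20.5 / 12.8) = 500 + 2050 / 12.8
SAT-scale = 500 + 160.1562
SAT-scale = 660.1562

660.1562


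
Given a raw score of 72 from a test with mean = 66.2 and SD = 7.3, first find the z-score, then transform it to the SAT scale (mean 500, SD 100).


z = (X - mean) / SD = (72 - 66.2) / 7.3
z = 5.8 / 7.3
z = 0.7945
SAT-scale = SAT = 500 + 100z
Carry z at full precision (z = 5.8 / 7.3) into the conversion:
SAT-scale = 500 + 100 * (5.8 / 7.3) = 500 + 580 / 7.3
SAT-scale = 500 + 79.4521
SAT-scale = 579.4521

579.4521


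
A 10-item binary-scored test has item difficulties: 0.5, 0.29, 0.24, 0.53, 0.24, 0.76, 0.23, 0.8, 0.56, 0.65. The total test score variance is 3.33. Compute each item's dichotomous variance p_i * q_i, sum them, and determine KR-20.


For each item, compute p_i * q_i:
  Item 1: 0.5 * 0.5 = 0.25
  Item 2: 0.29 * 0.71 = 0.2059
  Item 3: 0.24 * 0.76 = 0.1824
  Item 4: 0.53 * 0.47 = 0.2491
  Item 5: 0.24 * 0.76 = 0.1824
  Item 6: 0.76 * 0.24 = 0.1824
  Item 7: 0.23 * 0.77 = 0.1771
  Item 8: 0.8 * 0.2 = 0.16
  Item 9: 0.56 * 0.44 = 0.2464
  Item 10: 0.65 * 0.35 = 0.2275
Sum(p_i * q_i) = 0.25 + 0.2059 + 0.1824 + 0.2491 + 0.1824 + 0.1824 + 0.1771 + 0.16 + 0.2464 + 0.2275 = 2.0632
KR-20 = (k/(k-1)) * (1 - Sum(p_i*q_i) / Var_total)
= (10/9) * (1 - 2.0632/3.33)
= 1.1111 * 0.3804
KR-20 = 0.4227

0.4227


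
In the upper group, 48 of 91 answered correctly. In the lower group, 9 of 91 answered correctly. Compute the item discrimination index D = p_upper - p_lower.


p_upper = 48/91 = 0.5275
p_lower = 9/91 = 0.0989
D = 0.5275 - 0.0989 = 0.4286

0.4286


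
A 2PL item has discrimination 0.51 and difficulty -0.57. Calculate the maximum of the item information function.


For 2PL, max info at theta = b = -0.57
I_max = a^2 / 4 = 0.51^2 / 4
= 0.2601 / 4
I_max = 0.065

0.065


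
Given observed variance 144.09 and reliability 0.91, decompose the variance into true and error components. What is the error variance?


var_true = rxx * var_obs = 0.91 * 144.09 = 131.1219
var_error = var_obs - var_true
var_error = 144.09 - 131.1219
var_error = 12.9681

12.9681


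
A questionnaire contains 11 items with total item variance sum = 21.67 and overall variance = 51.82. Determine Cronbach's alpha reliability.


alpha = (k/(k-1)) * (1 - sum(si^2)/s_total^2)
= (11/10) * (1 - 21.67/51.82)
alpha = 0.64

0.64


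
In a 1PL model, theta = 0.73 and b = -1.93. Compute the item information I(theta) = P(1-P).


P = 1/(1+exp(-(0.73--1.93))) = 0.9346
I = P*(1-P) = 0.9346 * 0.0654
I = 0.0611

0.0611


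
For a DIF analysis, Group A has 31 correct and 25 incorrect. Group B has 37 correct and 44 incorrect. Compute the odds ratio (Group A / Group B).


Odds_A = 31/25 = 1.24
Odds_B = 37/44 = 0.8409
OR = Odds_A / Odds_B = 1.24 / 0.8409
Exactly, OR = (31 * 44) / (25 * 37) = 1364 / 925
OR = 1.4746

1.4746


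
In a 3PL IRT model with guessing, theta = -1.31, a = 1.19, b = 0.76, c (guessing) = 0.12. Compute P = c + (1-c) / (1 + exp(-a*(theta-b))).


logit = 1.19*(-1.31 - 0.76) = -2.4633
P* = 1/(1 + exp(--2.4633)) = 0.0785
P = 0.12 + (1 - 0.12) * 0.0785
P = 0.1891

0.1891


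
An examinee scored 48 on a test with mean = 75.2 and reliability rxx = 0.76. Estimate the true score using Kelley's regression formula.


T_est = rxx * X + (1 - rxx) * mean
T_est = 0.76 * 48 + 0.24 * 75.2
T_est = 36.48 + 18.048
T_est = 54.528

54.528


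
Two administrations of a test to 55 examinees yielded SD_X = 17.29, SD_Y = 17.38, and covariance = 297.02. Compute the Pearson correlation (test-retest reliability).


r = cov(X,Y) / (SD_X * SD_Y)
r = 297.02 / (17.29 * 17.38)
r = 297.02 / 300.5002
r = 0.9884

0.9884


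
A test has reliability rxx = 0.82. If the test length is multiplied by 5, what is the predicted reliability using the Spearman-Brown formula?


r_new = (n * rxx) / (1 + (n-1) * rxx)
r_new = (5 * 0.82) / (1 + 4 * 0.82)
r_new = 4.1 / 4.28
r_new = 0.9579

0.9579


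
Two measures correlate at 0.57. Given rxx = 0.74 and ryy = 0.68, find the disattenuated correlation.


r_corrected = rxy / sqrt(rxx * ryy)
= 0.57 / sqrt(0.74 * 0.68)
= 0.57 / sqrt(0.5032)
= 0.57 / 0.709366
r_corrected = 0.8035

0.8035


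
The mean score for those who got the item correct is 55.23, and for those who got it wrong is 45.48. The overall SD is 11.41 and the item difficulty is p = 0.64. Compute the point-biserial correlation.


q = 1 - p = 0.36
rpb = ((M1 - M0) / SD) * sqrt(p * q)
rpb = ((55.23 - 45.48) / 11.41) * sqrt(0.64 * 0.36)
rpb = 0.4102

0.4102


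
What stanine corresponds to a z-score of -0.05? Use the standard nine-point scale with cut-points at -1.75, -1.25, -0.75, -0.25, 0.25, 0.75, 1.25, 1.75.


Stanine boundaries: [-1.75, -1.25, -0.75, -0.25, 0.25, 0.75, 1.25, 1.75]
z = -0.05
Check each boundary:
  z >= -1.75 -> could be stanine 2
  z >= -1.25 -> could be stanine 3
  z >= -0.75 -> could be stanine 4
  z >= -0.25 -> could be stanine 5
  z < 0.25
  z < 0.75
  z < 1.25
  z < 1.75
Highest qualifying boundary gives stanine = 5

5


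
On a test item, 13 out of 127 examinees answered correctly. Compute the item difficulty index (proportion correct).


Item difficulty p = number correct / total examinees
p = 13 / 127
p = 0.1024

0.1024


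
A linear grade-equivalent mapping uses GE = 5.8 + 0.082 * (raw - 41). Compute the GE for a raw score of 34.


raw - median = 34 - 41 = -7
slope * diff = 0.082 * -7 = -0.574
GE = 5.8 + -0.574
GE = 5.226

5.226


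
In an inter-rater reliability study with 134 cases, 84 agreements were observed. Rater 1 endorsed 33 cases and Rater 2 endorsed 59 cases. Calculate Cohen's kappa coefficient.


P_o = 84/134 = 0.626866
P_e = (33*59 + 101*75) / 17956 = 0.530296
kappa = (P_o - P_e) / (1 - P_e)
kappa = (0.626866 - 0.530296) / (1 - 0.530296)
kappa = 0.2056

0.2056


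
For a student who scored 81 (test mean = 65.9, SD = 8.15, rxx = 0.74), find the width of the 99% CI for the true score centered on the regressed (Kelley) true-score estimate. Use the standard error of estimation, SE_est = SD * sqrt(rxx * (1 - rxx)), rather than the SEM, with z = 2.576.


True score estimate = 0.74*81 + 0.26*65.9 = 77.074
SE_est = SD * sqrt(rxx * (1 - rxx)) = 8.15 * sqrt(0.74 * 0.26) = 8.15 * sqrt(0.1924) = 3.574869
CI = T_est +/- z * SE_est, so width = 2 * z * SE_est = 2 * 2.576 * 3.574869
Width = 18.4177

18.4177


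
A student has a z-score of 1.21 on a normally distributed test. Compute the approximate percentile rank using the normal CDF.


CDF(z) = 0.5 * (1 + erf(z/sqrt(2)))
erf(0.8556) = 0.7737
CDF = 0.8869
Percentile rank = 0.8869 * 100 = 88.69

88.69


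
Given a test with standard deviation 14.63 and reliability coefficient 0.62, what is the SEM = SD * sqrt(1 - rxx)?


SEM = SD * sqrt(1 - rxx)
SEM = 14.63 * sqrt(1 - 0.62)
SEM = 14.63 * sqrt(0.38) = 14.63 * 0.616441
SEM = 9.0185

9.0185


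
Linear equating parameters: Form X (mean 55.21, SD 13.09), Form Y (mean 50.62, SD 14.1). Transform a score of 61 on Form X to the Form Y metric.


slope = SD_Y / SD_X = 14.1 / 13.09 ~ 1.0772
intercept = mean_Y - slope * mean_X = 50.62 - (14.1 / 13.09) * 55.21 ~ -8.8499
Y = slope * X + intercept. To avoid rounding drift from the rounded slope/intercept, evaluate the equivalent form Y = mean_Y + SD_Y * (X - mean_X) / SD_X at full precision:
Y = 50.62 + 14.1 * (61 - 55.21) / 13.09
Y = 50.62 + 14.1 * 5.79 / 13.09
Y = 50.62 + 81.639 / 13.09
Y = 50.62 + 6.2367
Y = 56.8567

56.8567


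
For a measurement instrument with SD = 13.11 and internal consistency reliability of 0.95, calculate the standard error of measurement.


SEM = SD * sqrt(1 - rxx)
SEM = 13.11 * sqrt(1 - 0.95)
SEM = 13.11 * sqrt(0.05) = 13.11 * 0.223607
SEM = 2.9315

2.9315


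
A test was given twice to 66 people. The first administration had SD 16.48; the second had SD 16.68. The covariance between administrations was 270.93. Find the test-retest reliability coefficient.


r = cov(X,Y) / (SD_X * SD_Y)
r = 270.93 / (16.48 * 16.68)
r = 270.93 / 274.8864
r = 0.9856

0.9856


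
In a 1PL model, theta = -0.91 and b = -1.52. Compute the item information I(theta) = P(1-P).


P = 1/(1+exp(-(-0.91--1.52))) = 0.6479
I = P*(1-P) = 0.6479 * 0.3521
I = 0.2281

0.2281


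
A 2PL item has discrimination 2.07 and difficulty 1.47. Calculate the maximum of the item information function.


For 2PL, max info at theta = b = 1.47
I_max = a^2 / 4 = 2.07^2 / 4
= 4.2849 / 4
I_max = 1.0712

1.0712


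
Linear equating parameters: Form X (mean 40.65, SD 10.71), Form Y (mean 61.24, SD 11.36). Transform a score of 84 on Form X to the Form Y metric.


slope = SD_Y / SD_X = 11.36 / 10.71 ~ 1.0607
intercept = mean_Y - slope * mean_X = 61.24 - (11.36 / 10.71) * 40.65 ~ 18.1229
Y = slope * X + intercept. To avoid rounding drift from the rounded slope/intercept, evaluate the equivalent form Y = mean_Y + SD_Y * (X - mean_X) / SD_X at full precision:
Y = 61.24 + 11.36 * (84 - 40.65) / 10.71
Y = 61.24 + 11.36 * 43.35 / 10.71
Y = 61.24 + 492.456 / 10.71
Y = 61.24 + 45.981
Y = 107.221

107.221


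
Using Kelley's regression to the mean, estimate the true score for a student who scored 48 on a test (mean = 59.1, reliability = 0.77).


T_est = rxx * X + (1 - rxx) * mean
T_est = 0.77 * 48 + 0.23 * 59.1
T_est = 36.96 + 13.593
T_est = 50.553

50.553


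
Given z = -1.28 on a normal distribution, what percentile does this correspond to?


CDF(z) = 0.5 * (1 + erf(z/sqrt(2)))
erf(-0.9051) = -0.7995
CDF = 0.1003
Percentile rank = 0.1003 * 100 = 10.03

10.03


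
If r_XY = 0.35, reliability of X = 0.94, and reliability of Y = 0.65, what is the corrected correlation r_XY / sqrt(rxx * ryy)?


r_corrected = rxy / sqrt(rxx * ryy)
= 0.35 / sqrt(0.94 * 0.65)
= 0.35 / sqrt(0.611)
= 0.35 / 0.781665
r_corrected = 0.4478

0.4478


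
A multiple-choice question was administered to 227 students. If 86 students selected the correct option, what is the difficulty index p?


Item difficulty p = number correct / total examinees
p = 86 / 227
p = 0.3789

0.3789


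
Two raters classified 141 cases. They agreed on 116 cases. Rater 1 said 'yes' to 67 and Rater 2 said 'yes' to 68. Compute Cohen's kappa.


P_o = 116/141 = 0.822695
P_e = (67*68 + 74*73) / 19881 = 0.50088
kappa = (P_o - P_e) / (1 - P_e)
kappa = (0.822695 - 0.50088) / (1 - 0.50088)
kappa = 0.6448

0.6448


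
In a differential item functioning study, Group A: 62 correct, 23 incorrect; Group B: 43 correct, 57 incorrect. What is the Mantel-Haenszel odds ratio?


Odds_A = 62/23 = 2.6957
Odds_B = 43/57 = 0.7544
OR = Odds_A / Odds_B = 2.6957 / 0.7544
Exactly, OR = (62 * 57) / (23 * 43) = 3534 / 989
OR = 3.5733

3.5733


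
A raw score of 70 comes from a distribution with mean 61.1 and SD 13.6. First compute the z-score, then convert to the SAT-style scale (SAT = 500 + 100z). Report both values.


z = (X - mean) / SD = (70 - 61.1) / 13.6
z = 8.9 / 13.6
z = 0.6544
SAT-scale = SAT = 500 + 100z
Carry z at full precision (z = 8.9 / 13.6) into the conversion:
SAT-scale = 500 + 100 * (8.9 / 13.6) = 500 + 890 / 13.6
SAT-scale = 500 + 65.4412
SAT-scale = 565.4412

565.4412


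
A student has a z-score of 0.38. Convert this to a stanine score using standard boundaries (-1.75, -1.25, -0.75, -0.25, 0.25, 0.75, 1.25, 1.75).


Stanine boundaries: [-1.75, -1.25, -0.75, -0.25, 0.25, 0.75, 1.25, 1.75]
z = 0.38
Check each boundary:
  z >= -1.75 -> could be stanine 2
  z >= -1.25 -> could be stanine 3
  z >= -0.75 -> could be stanine 4
  z >= -0.25 -> could be stanine 5
  z >= 0.25 -> could be stanine 6
  z < 0.75
  z < 1.25
  z < 1.75
Highest qualifying boundary gives stanine = 6

6


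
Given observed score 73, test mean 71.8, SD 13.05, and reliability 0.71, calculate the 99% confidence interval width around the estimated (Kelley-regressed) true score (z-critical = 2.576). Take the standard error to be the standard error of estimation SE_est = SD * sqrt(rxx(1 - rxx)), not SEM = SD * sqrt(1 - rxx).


True score estimate = 0.71*73 + 0.29*71.8 = 72.652
SE_est = SD * sqrt(rxx * (1 - rxx)) = 13.05 * sqrt(0.71 * 0.29) = 13.05 * sqrt(0.2059) = 5.921595
CI = T_est +/- z * SE_est, so width = 2 * z * SE_est = 2 * 2.576 * 5.921595
Width = 30.5081

30.5081


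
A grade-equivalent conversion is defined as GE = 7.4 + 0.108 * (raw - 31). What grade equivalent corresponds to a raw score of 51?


raw - median = 51 - 31 = 20
slope * diff = 0.108 * 20 = 2.16
GE = 7.4 + 2.16
GE = 9.56

9.56


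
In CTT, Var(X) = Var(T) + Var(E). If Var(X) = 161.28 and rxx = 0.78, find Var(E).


var_true = rxx * var_obs = 0.78 * 161.28 = 125.7984
var_error = var_obs - var_true
var_error = 161.28 - 125.7984
var_error = 35.4816

35.4816


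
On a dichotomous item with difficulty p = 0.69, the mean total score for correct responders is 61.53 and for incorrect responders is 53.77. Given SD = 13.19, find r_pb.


q = 1 - p = 0.31
rpb = ((M1 - M0) / SD) * sqrt(p * q)
rpb = ((61.53 - 53.77) / 13.19) * sqrt(0.69 * 0.31)
rpb = 0.2721

0.2721


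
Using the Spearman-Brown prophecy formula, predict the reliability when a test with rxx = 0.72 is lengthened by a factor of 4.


r_new = (n * rxx) / (1 + (n-1) * rxx)
r_new = (4 * 0.72) / (1 + 3 * 0.72)
r_new = 2.88 / 3.16
r_new = 0.9114

0.9114


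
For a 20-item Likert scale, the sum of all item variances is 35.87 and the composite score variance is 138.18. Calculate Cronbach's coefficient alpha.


alpha = (k/(k-1)) * (1 - sum(si^2)/s_total^2)
= (20/19) * (1 - 35.87/138.18)
alpha = 0.7794

0.7794


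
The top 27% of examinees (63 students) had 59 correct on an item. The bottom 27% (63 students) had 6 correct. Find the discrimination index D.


p_upper = 59/63 = 0.9365
p_lower = 6/63 = 0.0952
D = 0.9365 - 0.0952 = 0.8413

0.8413


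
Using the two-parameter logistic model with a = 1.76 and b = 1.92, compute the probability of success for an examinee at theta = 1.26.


a*(theta - b) = 1.76 * (1.26 - 1.92) = -1.1616
exp(--1.1616) = 3.195
P = 1 / (1 + 3.195)
P = 0.2384

0.2384


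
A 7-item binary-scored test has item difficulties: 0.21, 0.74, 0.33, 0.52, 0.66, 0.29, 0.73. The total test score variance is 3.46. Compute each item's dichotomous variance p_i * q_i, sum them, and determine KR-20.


For each item, compute p_i * q_i:
  Item 1: 0.21 * 0.79 = 0.1659
  Item 2: 0.74 * 0.26 = 0.1924
  Item 3: 0.33 * 0.67 = 0.2211
  Item 4: 0.52 * 0.48 = 0.2496
  Item 5: 0.66 * 0.34 = 0.2244
  Item 6: 0.29 * 0.71 = 0.2059
  Item 7: 0.73 * 0.27 = 0.1971
Sum(p_i * q_i) = 0.1659 + 0.1924 + 0.2211 + 0.2496 + 0.2244 + 0.2059 + 0.1971 = 1.4564
KR-20 = (k/(k-1)) * (1 - Sum(p_i*q_i) / Var_total)
= (7/6) * (1 - 1.4564/3.46)
= 1.1667 * 0.5791
KR-20 = 0.6756

0.6756


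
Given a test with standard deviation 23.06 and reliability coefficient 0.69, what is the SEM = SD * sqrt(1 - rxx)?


SEM = SD * sqrt(1 - rxx)
SEM = 23.06 * sqrt(1 - 0.69)
SEM = 23.06 * sqrt(0.31) = 23.06 * 0.556776
SEM = 12.8393

12.8393


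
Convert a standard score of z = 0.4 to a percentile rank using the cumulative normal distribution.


CDF(z) = 0.5 * (1 + erf(z/sqrt(2)))
erf(0.2828) = 0.3108
CDF = 0.6554
Percentile rank = 0.6554 * 100 = 65.54

65.54


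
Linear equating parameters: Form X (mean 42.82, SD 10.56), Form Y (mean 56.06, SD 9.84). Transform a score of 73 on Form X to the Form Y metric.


slope = SD_Y / SD_X = 9.84 / 10.56 ~ 0.9318
intercept = mean_Y - slope * mean_X = 56.06 - (9.84 / 10.56) * 42.82 ~ 16.1595
Y = slope * X + intercept. To avoid rounding drift from the rounded slope/intercept, evaluate the equivalent form Y = mean_Y + SD_Y * (X - mean_X) / SD_X at full precision:
Y = 56.06 + 9.84 * (73 - 42.82) / 10.56
Y = 56.06 + 9.84 * 30.18 / 10.56
Y = 56.06 + 296.9712 / 10.56
Y = 56.06 + 28.1223
Y = 84.1823

84.1823


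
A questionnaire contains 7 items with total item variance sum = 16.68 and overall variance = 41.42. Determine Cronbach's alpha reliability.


alpha = (k/(k-1)) * (1 - sum(si^2)/s_total^2)
= (7/6) * (1 - 16.68/41.42)
alpha = 0.6968

0.6968


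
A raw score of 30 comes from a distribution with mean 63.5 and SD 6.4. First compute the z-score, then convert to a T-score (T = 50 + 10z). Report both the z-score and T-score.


z = (X - mean) / SD = (30 - 63.5) / 6.4
z = -33.5 / 6.4
z = -5.2344
T-score = T = 50 + 10z
Carry z at full precision (z = -33.5 / 6.4) into the conversion:
T-score = 50 + 10 * (-33.5 / 6.4) = 50 + -335 / 6.4
T-score = 50 + -52.3438
T-score = -2.3438

-2.3438


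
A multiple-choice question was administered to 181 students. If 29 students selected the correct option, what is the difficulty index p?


Item difficulty p = number correct / total examinees
p = 29 / 181
p = 0.1602

0.1602


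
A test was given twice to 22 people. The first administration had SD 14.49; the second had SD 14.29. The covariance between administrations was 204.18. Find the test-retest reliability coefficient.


r = cov(X,Y) / (SD_X * SD_Y)
r = 204.18 / (14.49 * 14.29)
r = 204.18 / 207.0621
r = 0.9861

0.9861


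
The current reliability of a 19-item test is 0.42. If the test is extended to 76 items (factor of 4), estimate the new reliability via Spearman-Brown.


r_new = (n * rxx) / (1 + (n-1) * rxx)
r_new = (4 * 0.42) / (1 + 3 * 0.42)
r_new = 1.68 / 2.26
r_new = 0.7434

0.7434


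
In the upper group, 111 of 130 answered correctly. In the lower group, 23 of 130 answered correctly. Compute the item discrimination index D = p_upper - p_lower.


p_upper = 111/130 = 0.8538
p_lower = 23/130 = 0.1769
D = 0.8538 - 0.1769 = 0.6769

0.6769


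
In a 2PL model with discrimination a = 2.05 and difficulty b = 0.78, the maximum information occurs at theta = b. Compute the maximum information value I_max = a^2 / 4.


For 2PL, max info at theta = b = 0.78
I_max = a^2 / 4 = 2.05^2 / 4
= 4.2025 / 4
I_max = 1.0506

1.0506


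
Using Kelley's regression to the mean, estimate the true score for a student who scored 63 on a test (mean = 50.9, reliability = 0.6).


T_est = rxx * X + (1 - rxx) * mean
T_est = 0.6 * 63 + 0.4 * 50.9
T_est = 37.8 + 20.36
T_est = 58.16

58.16


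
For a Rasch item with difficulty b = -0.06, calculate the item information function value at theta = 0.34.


P = 1/(1+exp(-(0.34--0.06))) = 0.5987
I = P*(1-P) = 0.5987 * 0.4013
I = 0.2403

0.2403


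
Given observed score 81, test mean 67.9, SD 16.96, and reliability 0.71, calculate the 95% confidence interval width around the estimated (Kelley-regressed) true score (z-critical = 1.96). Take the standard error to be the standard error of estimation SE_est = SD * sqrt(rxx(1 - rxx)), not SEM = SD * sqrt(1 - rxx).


True score estimate = 0.71*81 + 0.29*67.9 = 77.201
SE_est = SD * sqrt(rxx * (1 - rxx)) = 16.96 * sqrt(0.71 * 0.29) = 16.96 * sqrt(0.2059) = 7.695804
CI = T_est +/- z * SE_est, so width = 2 * z * SE_est = 2 * 1.96 * 7.695804
Width = 30.1676

30.1676


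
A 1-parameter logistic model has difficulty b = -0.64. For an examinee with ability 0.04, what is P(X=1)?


theta - b = 0.04 - -0.64 = 0.68
exp(-(theta - b)) = exp(-0.68) = 0.5066
P = 1 / (1 + 0.5066)
P = 0.6637

0.6637


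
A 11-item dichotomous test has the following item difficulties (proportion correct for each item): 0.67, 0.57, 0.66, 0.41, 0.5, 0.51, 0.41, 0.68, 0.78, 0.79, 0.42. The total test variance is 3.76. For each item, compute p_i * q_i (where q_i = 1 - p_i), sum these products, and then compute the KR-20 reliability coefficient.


For each item, compute p_i * q_i:
  Item 1: 0.67 * 0.33 = 0.2211
  Item 2: 0.57 * 0.43 = 0.2451
  Item 3: 0.66 * 0.34 = 0.2244
  Item 4: 0.41 * 0.59 = 0.2419
  Item 5: 0.5 * 0.5 = 0.25
  Item 6: 0.51 * 0.49 = 0.2499
  Item 7: 0.41 * 0.59 = 0.2419
  Item 8: 0.68 * 0.32 = 0.2176
  Item 9: 0.78 * 0.22 = 0.1716
  Item 10: 0.79 * 0.21 = 0.1659
  Item 11: 0.42 * 0.58 = 0.2436
Sum(p_i * q_i) = 0.2211 + 0.2451 + 0.2244 + 0.2419 + 0.25 + 0.2499 + 0.2419 + 0.2176 + 0.1716 + 0.1659 + 0.2436 = 2.473
KR-20 = (k/(k-1)) * (1 - Sum(p_i*q_i) / Var_total)
= (11/10) * (1 - 2.473/3.76)
= 1.1 * 0.3423
KR-20 = 0.3765

0.3765


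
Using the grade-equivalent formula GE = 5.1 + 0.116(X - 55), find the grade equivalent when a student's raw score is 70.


raw - median = 70 - 55 = 15
slope * diff = 0.116 * 15 = 1.74
GE = 5.1 + 1.74
GE = 6.84

6.84


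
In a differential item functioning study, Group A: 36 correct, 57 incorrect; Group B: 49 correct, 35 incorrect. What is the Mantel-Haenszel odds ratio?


Odds_A = 36/57 = 0.6316
Odds_B = 49/35 = 1.4
OR = Odds_A / Odds_B = 0.6316 / 1.4
Exactly, OR = (36 * 35) / (57 * 49) = 1260 / 2793
OR = 0.4511

0.4511


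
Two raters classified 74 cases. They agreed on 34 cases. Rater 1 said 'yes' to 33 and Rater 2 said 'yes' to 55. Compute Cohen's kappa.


P_o = 34/74 = 0.459459
P_e = (33*55 + 41*19) / 5476 = 0.473703
kappa = (P_o - P_e) / (1 - P_e)
kappa = (0.459459 - 0.473703) / (1 - 0.473703)
kappa = -0.0271

-0.0271


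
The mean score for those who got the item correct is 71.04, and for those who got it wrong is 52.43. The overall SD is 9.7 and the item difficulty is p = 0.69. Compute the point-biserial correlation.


q = 1 - p = 0.31
rpb = ((M1 - M0) / SD) * sqrt(p * q)
rpb = ((71.04 - 52.43) / 9.7) * sqrt(0.69 * 0.31)
rpb = 0.8873

0.8873


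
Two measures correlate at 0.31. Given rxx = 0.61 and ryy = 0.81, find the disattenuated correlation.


r_corrected = rxy / sqrt(rxx * ryy)
= 0.31 / sqrt(0.61 * 0.81)
= 0.31 / sqrt(0.4941)
= 0.31 / 0.702922
r_corrected = 0.441

0.441


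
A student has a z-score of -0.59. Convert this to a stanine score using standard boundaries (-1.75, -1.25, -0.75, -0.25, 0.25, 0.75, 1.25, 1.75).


Stanine boundaries: [-1.75, -1.25, -0.75, -0.25, 0.25, 0.75, 1.25, 1.75]
z = -0.59
Check each boundary:
  z >= -1.75 -> could be stanine 2
  z >= -1.25 -> could be stanine 3
  z >= -0.75 -> could be stanine 4
  z < -0.25
  z < 0.25
  z < 0.75
  z < 1.25
  z < 1.75
Highest qualifying boundary gives stanine = 4

4


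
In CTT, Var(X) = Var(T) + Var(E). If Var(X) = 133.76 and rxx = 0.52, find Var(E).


var_true = rxx * var_obs = 0.52 * 133.76 = 69.5552
var_error = var_obs - var_true
var_error = 133.76 - 69.5552
var_error = 64.2048

64.2048


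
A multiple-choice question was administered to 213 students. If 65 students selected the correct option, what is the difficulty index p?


Item difficulty p = number correct / total examinees
p = 65 / 213
p = 0.3052

0.3052


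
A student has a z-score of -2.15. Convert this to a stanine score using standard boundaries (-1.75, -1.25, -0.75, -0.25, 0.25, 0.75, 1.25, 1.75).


Stanine boundaries: [-1.75, -1.25, -0.75, -0.25, 0.25, 0.75, 1.25, 1.75]
z = -2.15
Check each boundary:
  z < -1.75
  z < -1.25
  z < -0.75
  z < -0.25
  z < 0.25
  z < 0.75
  z < 1.25
  z < 1.75
Highest qualifying boundary gives stanine = 1

1


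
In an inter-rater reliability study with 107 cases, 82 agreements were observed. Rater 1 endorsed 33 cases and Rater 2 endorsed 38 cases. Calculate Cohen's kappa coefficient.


P_o = 82/107 = 0.766355
P_e = (33*38 + 74*69) / 11449 = 0.555507
kappa = (P_o - P_e) / (1 - P_e)
kappa = (0.766355 - 0.555507) / (1 - 0.555507)
kappa = 0.4744

0.4744


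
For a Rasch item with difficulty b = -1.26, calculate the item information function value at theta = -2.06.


P = 1/(1+exp(-(-2.06--1.26))) = 0.31
I = P*(1-P) = 0.31 * 0.69
I = 0.2139

0.2139


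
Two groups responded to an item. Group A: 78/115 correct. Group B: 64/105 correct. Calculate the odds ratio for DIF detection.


Odds_A = 78/37 = 2.1081
Odds_B = 64/41 = 1.561
OR = Odds_A / Odds_B = 2.1081 / 1.561
Exactly, OR = (78 * 41) / (37 * 64) = 3198 / 2368
OR = 1.3505

1.3505


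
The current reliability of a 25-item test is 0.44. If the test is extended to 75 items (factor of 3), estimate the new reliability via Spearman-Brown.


r_new = (n * rxx) / (1 + (n-1) * rxx)
r_new = (3 * 0.44) / (1 + 2 * 0.44)
r_new = 1.32 / 1.88
r_new = 0.7021

0.7021


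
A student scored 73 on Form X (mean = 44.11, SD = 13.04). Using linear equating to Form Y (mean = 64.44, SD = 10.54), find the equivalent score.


slope = SD_Y / SD_X = 10.54 / 13.04 ~ 0.8083
intercept = mean_Y - slope * mean_X = 64.44 - (10.54 / 13.04) * 44.11 ~ 28.7867
Y = slope * X + intercept. To avoid rounding drift from the rounded slope/intercept, evaluate the equivalent form Y = mean_Y + SD_Y * (X - mean_X) / SD_X at full precision:
Y = 64.44 + 10.54 * (73 - 44.11) / 13.04
Y = 64.44 + 10.54 * 28.89 / 13.04
Y = 64.44 + 304.5006 / 13.04
Y = 64.44 + 23.3513
Y = 87.7913

87.7913


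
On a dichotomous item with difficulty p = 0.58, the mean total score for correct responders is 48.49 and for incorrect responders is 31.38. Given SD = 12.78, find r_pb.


q = 1 - p = 0.42
rpb = ((M1 - M0) / SD) * sqrt(p * q)
rpb = ((48.49 - 31.38) / 12.78) * sqrt(0.58 * 0.42)
rpb = 0.6608

0.6608


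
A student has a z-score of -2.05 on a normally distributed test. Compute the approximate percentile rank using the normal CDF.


CDF(z) = 0.5 * (1 + erf(z/sqrt(2)))
erf(-1.4496) = -0.9596
CDF = 0.0202
Percentile rank = 0.0202 * 100 = 2.02

2.02


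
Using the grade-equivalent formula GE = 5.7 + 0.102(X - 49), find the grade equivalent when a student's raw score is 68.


raw - median = 68 - 49 = 19
slope * diff = 0.102 * 19 = 1.938
GE = 5.7 + 1.938
GE = 7.638

7.638


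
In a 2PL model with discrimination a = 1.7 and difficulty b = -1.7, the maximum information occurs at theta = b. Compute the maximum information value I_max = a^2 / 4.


For 2PL, max info at theta = b = -1.7
I_max = a^2 / 4 = 1.7^2 / 4
= 2.89 / 4
I_max = 0.7225

0.7225


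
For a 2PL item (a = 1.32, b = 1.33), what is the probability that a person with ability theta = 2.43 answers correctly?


a*(theta - b) = 1.32 * (2.43 - 1.33) = 1.452
exp(-1.452) = 0.2341
P = 1 / (1 + 0.2341)
P = 0.8103

0.8103


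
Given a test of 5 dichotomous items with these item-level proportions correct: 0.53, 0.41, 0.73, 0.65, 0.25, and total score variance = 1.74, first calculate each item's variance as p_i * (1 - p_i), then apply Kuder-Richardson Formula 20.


For each item, compute p_i * q_i:
  Item 1: 0.53 * 0.47 = 0.2491
  Item 2: 0.41 * 0.59 = 0.2419
  Item 3: 0.73 * 0.27 = 0.1971
  Item 4: 0.65 * 0.35 = 0.2275
  Item 5: 0.25 * 0.75 = 0.1875
Sum(p_i * q_i) = 0.2491 + 0.2419 + 0.1971 + 0.2275 + 0.1875 = 1.1031
KR-20 = (k/(k-1)) * (1 - Sum(p_i*q_i) / Var_total)
= (5/4) * (1 - 1.1031/1.74)
= 1.25 * 0.366
KR-20 = 0.4575

0.4575


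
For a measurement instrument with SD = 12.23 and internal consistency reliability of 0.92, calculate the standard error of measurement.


SEM = SD * sqrt(1 - rxx)
SEM = 12.23 * sqrt(1 - 0.92)
SEM = 12.23 * sqrt(0.08) = 12.23 * 0.282843
SEM = 3.4592

3.4592


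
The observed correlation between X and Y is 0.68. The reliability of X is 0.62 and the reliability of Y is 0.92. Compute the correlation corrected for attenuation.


r_corrected = rxy / sqrt(rxx * ryy)
= 0.68 / sqrt(0.62 * 0.92)
= 0.68 / sqrt(0.5704)
= 0.68 / 0.755248
r_corrected = 0.9004

0.9004


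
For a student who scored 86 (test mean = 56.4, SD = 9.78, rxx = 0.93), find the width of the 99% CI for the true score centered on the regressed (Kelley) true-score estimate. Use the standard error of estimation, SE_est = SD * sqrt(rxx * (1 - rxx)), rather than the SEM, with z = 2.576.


True score estimate = 0.93*86 + 0.07*56.4 = 83.928
SE_est = SD * sqrt(rxx * (1 - rxx)) = 9.78 * sqrt(0.93 * 0.07) = 9.78 * sqrt(0.0651) = 2.495338
CI = T_est +/- z * SE_est, so width = 2 * z * SE_est = 2 * 2.576 * 2.495338
Width = 12.856

12.856


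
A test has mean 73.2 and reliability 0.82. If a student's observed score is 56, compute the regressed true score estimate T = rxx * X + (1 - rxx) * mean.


T_est = rxx * X + (1 - rxx) * mean
T_est = 0.82 * 56 + 0.18 * 73.2
T_est = 45.92 + 13.176
T_est = 59.096

59.096


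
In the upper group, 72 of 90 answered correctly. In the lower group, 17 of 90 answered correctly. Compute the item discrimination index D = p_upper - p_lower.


p_upper = 72/90 = 0.8
p_lower = 17/90 = 0.1889
D = 0.8 - 0.1889 = 0.6111

0.6111


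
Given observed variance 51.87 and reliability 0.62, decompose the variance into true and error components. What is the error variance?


var_true = rxx * var_obs = 0.62 * 51.87 = 32.1594
var_error = var_obs - var_true
var_error = 51.87 - 32.1594
var_error = 19.7106

19.7106


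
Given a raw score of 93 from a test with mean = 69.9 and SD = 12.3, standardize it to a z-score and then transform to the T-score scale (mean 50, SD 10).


z = (X - mean) / SD = (93 - 69.9) / 12.3
z = 23.1 / 12.3
z = 1.878
T-score = T = 50 + 10z
Carry z at full precision (z = 23.1 / 12.3) into the conversion:
T-score = 50 + 10 * (23.1 / 12.3) = 50 + 231 / 12.3
T-score = 50 + 18.7805
T-score = 68.7805

68.7805


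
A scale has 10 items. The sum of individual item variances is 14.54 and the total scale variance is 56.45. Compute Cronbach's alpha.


alpha = (k/(k-1)) * (1 - sum(si^2)/s_total^2)
= (10/9) * (1 - 14.54/56.45)
alpha = 0.8249

0.8249


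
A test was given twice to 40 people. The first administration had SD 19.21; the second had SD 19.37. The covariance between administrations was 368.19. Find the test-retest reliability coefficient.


r = cov(X,Y) / (SD_X * SD_Y)
r = 368.19 / (19.21 * 19.37)
r = 368.19 / 372.0977
r = 0.9895

0.9895


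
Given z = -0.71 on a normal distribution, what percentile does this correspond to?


CDF(z) = 0.5 * (1 + erf(z/sqrt(2)))
erf(-0.502) = -0.5223
CDF = 0.2389
Percentile rank = 0.2389 * 100 = 23.89

23.89


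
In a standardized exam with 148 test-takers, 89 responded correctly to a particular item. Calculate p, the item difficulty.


Item difficulty p = number correct / total examinees
p = 89 / 148
p = 0.6014

0.6014


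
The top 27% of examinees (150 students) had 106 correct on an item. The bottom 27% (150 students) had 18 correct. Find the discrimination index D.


p_upper = 106/150 = 0.7067
p_lower = 18/150 = 0.12
D = 0.7067 - 0.12 = 0.5867

0.5867


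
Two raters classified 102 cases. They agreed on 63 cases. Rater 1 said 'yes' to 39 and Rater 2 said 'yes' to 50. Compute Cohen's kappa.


P_o = 63/102 = 0.617647
P_e = (39*50 + 63*52) / 10404 = 0.502307
kappa = (P_o - P_e) / (1 - P_e)
kappa = (0.617647 - 0.502307) / (1 - 0.502307)
kappa = 0.2317

0.2317


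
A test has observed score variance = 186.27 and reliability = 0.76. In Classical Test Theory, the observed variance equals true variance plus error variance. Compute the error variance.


var_true = rxx * var_obs = 0.76 * 186.27 = 141.5652
var_error = var_obs - var_true
var_error = 186.27 - 141.5652
var_error = 44.7048

44.7048


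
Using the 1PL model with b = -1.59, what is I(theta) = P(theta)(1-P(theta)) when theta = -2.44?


P = 1/(1+exp(-(-2.44--1.59))) = 0.2994
I = P*(1-P) = 0.2994 * 0.7006
I = 0.2098

0.2098


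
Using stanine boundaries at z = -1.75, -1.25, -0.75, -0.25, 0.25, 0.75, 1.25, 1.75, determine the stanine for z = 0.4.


Stanine boundaries: [-1.75, -1.25, -0.75, -0.25, 0.25, 0.75, 1.25, 1.75]
z = 0.4
Check each boundary:
  z >= -1.75 -> could be stanine 2
  z >= -1.25 -> could be stanine 3
  z >= -0.75 -> could be stanine 4
  z >= -0.25 -> could be stanine 5
  z >= 0.25 -> could be stanine 6
  z < 0.75
  z < 1.25
  z < 1.75
Highest qualifying boundary gives stanine = 6

6


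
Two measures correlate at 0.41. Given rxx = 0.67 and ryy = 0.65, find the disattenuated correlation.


r_corrected = rxy / sqrt(rxx * ryy)
= 0.41 / sqrt(0.67 * 0.65)
= 0.41 / sqrt(0.4355)
= 0.41 / 0.659924
r_corrected = 0.6213

0.6213


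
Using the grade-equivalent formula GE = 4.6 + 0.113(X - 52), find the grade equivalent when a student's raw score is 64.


raw - median = 64 - 52 = 12
slope * diff = 0.113 * 12 = 1.356
GE = 4.6 + 1.356
GE = 5.956

5.956


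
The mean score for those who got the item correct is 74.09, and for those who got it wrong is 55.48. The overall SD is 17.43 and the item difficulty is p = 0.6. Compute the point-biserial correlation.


q = 1 - p = 0.4
rpb = ((M1 - M0) / SD) * sqrt(p * q)
rpb = ((74.09 - 55.48) / 17.43) * sqrt(0.6 * 0.4)
rpb = 0.5231

0.5231


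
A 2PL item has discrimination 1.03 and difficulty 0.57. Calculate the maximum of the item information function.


For 2PL, max info at theta = b = 0.57
I_max = a^2 / 4 = 1.03^2 / 4
= 1.0609 / 4
I_max = 0.2652

0.2652


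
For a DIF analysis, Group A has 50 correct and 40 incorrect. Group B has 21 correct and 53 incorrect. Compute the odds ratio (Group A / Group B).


Odds_A = 50/40 = 1.25
Odds_B = 21/53 = 0.3962
OR = Odds_A / Odds_B = 1.25 / 0.3962
Exactly, OR = (50 * 53) / (40 * 21) = 2650 / 840
OR = 3.1548

3.1548


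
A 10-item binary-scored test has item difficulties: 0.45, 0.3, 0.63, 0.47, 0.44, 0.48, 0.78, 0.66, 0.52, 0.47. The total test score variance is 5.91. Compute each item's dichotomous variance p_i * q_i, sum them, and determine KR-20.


For each item, compute p_i * q_i:
  Item 1: 0.45 * 0.55 = 0.2475
  Item 2: 0.3 * 0.7 = 0.21
  Item 3: 0.63 * 0.37 = 0.2331
  Item 4: 0.47 * 0.53 = 0.2491
  Item 5: 0.44 * 0.56 = 0.2464
  Item 6: 0.48 * 0.52 = 0.2496
  Item 7: 0.78 * 0.22 = 0.1716
  Item 8: 0.66 * 0.34 = 0.2244
  Item 9: 0.52 * 0.48 = 0.2496
  Item 10: 0.47 * 0.53 = 0.2491
Sum(p_i * q_i) = 0.2475 + 0.21 + 0.2331 + 0.2491 + 0.2464 + 0.2496 + 0.1716 + 0.2244 + 0.2496 + 0.2491 = 2.3304
KR-20 = (k/(k-1)) * (1 - Sum(p_i*q_i) / Var_total)
= (10/9) * (1 - 2.3304/5.91)
= 1.1111 * 0.6057
KR-20 = 0.673

0.673
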